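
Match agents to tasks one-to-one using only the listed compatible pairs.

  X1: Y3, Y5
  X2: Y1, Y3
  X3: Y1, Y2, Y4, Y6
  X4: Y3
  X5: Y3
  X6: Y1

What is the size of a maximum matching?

4

Unit-capacity flow: source→left, listed edges, right→sink; max matching = max flow.
Augmenting path X1→Y3 (+1); matched 1.
Augmenting path X2→Y1 (+1); matched 2.
Augmenting path X3→Y2 (+1); matched 3.
Augmenting path X4→Y3→X1→Y5 (+1); matched 4.
No augmenting path remains; maximum matching = 4.
König certificate: {X1, X3, Y1, Y3} is a vertex cover of size 4 (every listed pair touches it), so no matching can be larger.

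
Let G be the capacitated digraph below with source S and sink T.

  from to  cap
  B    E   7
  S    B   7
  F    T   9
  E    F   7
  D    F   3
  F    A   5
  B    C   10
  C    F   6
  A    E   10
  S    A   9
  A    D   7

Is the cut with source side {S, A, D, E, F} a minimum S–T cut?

Given cut capacity: 7 + 9 = 16.
Augment S→A→D→F→T: bottleneck 3, flow now 3.
Augment S→A→E→F→T: bottleneck 6, flow now 9.
No augmenting path remains; maximum flow = 9.
In the residual graph, reachable from S: {S, A, B, C, D, E, F}.
Min-cut edges: F→T (9); capacity 9 = 9.
Cut capacity 16 exceeds the max flow 9, so it is not minimum.

No — its capacity is 16, but the minimum cut has capacity 9.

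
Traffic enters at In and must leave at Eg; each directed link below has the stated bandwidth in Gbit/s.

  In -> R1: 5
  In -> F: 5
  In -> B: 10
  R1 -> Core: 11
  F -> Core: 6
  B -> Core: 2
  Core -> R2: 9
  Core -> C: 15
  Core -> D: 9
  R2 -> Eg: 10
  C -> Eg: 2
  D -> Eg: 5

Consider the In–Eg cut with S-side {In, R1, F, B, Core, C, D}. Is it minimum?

Given cut capacity: 9 + 2 + 5 = 16.
Augment In→R1→Core→R2→Eg: bottleneck 5, flow now 5.
Augment In→F→Core→R2→Eg: bottleneck 4, flow now 9.
Augment In→F→Core→C→Eg: bottleneck 1, flow now 10.
Augment In→B→Core→C→Eg: bottleneck 1, flow now 11.
Augment In→B→Core→D→Eg: bottleneck 1, flow now 12.
No augmenting path remains; maximum flow = 12.
In the residual graph, reachable from In: {In, B}.
Min-cut edges: In→R1 (5), In→F (5), B→Core (2); capacity 5 + 5 + 2 = 12.
Cut capacity 16 exceeds the max flow 12, so it is not minimum.

No — its capacity is 16, but the minimum cut has capacity 12.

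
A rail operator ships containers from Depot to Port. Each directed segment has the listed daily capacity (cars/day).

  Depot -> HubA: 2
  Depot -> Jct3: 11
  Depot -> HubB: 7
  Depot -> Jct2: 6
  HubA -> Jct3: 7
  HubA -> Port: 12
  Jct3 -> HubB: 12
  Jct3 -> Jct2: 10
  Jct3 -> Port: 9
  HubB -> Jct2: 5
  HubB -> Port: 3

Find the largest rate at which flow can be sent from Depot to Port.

Augment Depot→HubA→Port: bottleneck 2, flow now 2.
Augment Depot→Jct3→Port: bottleneck 9, flow now 11.
Augment Depot→HubB→Port: bottleneck 3, flow now 14.
No augmenting path remains; maximum flow = 14.
In the residual graph, reachable from Depot: {Depot, Jct3, HubB, Jct2}.
Min-cut edges: Depot→HubA (2), Jct3→Port (9), HubB→Port (3); capacity 2 + 9 + 3 = 14.
This cut is saturated, so no flow can exceed 14.

14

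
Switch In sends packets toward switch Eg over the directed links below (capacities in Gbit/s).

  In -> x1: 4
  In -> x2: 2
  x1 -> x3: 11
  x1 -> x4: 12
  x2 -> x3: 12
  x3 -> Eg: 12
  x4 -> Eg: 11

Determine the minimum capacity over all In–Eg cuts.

6

Augment In→x1→x3→Eg: bottleneck 4, flow now 4.
Augment In→x2→x3→Eg: bottleneck 2, flow now 6.
No augmenting path remains; maximum flow = 6.
By max-flow min-cut, the minimum cut capacity equals the max flow.
In the residual graph, reachable from In: {In}.
Min-cut edges: In→x1 (4), In→x2 (2); capacity 4 + 2 = 6.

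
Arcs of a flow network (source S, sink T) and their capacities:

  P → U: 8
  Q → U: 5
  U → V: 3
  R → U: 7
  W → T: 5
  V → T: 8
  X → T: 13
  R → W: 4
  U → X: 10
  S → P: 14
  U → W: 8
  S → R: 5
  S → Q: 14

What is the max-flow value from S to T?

18

Augment S→R→W→T: bottleneck 4, flow now 4.
Augment S→P→U→V→T: bottleneck 3, flow now 7.
Augment S→P→U→W→T: bottleneck 1, flow now 8.
Augment S→P→U→X→T: bottleneck 4, flow now 12.
Augment S→Q→U→X→T: bottleneck 5, flow now 17.
Augment S→R→U→X→T: bottleneck 1, flow now 18.
No augmenting path remains; maximum flow = 18.
In the residual graph, reachable from S: {S, P, Q}.
Min-cut edges: S→R (5), P→U (8), Q→U (5); capacity 5 + 8 + 5 = 18.
This cut is saturated, so no flow can exceed 18.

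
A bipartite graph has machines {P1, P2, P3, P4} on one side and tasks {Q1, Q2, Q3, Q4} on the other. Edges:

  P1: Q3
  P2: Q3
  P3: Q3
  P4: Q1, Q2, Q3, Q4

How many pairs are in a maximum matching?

Unit-capacity flow: source→left, listed edges, right→sink; max matching = max flow.
Augmenting path P1→Q3 (+1); matched 1.
Augmenting path P4→Q1 (+1); matched 2.
No augmenting path remains; maximum matching = 2.
König certificate: {P4, Q3} is a vertex cover of size 2 (every listed pair touches it), so no matching can be larger.

2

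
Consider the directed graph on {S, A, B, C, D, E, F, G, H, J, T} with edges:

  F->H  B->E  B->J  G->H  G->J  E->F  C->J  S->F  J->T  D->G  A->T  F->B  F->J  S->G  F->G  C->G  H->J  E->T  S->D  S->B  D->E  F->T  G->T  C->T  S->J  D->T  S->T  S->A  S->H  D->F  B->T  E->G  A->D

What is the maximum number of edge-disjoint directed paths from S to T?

7

Assign every edge capacity 1; by Menger, the answer equals the max flow.
Path S→T (+1); total 1.
Path S→A→T (+1); total 2.
Path S→B→T (+1); total 3.
Path S→D→T (+1); total 4.
Path S→F→T (+1); total 5.
Path S→G→T (+1); total 6.
Path S→J→T (+1); total 7.
No residual S→T path; max flow = 7.
Certifying cut of size 7: {J→T, S→A, S→B, S→D, S→F, S→G, S→T}.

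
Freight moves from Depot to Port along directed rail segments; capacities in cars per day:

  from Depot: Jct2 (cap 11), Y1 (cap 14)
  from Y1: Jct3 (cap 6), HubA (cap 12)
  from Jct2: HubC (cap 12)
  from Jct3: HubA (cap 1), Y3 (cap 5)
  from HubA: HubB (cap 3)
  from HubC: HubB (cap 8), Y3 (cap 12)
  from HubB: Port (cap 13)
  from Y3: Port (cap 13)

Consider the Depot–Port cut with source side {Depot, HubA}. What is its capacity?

28

Edges leaving {Depot, HubA}: Depot→Y1 (14), Depot→Jct2 (11), HubA→HubB (3).
Cut capacity = 14 + 11 + 3 = 28.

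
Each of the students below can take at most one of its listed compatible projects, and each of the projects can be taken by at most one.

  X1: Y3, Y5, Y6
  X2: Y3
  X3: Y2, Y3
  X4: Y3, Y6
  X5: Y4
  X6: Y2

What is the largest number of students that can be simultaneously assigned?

Unit-capacity flow: source→left, listed edges, right→sink; max matching = max flow.
Augmenting path X1→Y3 (+1); matched 1.
Augmenting path X3→Y2 (+1); matched 2.
Augmenting path X4→Y6 (+1); matched 3.
Augmenting path X5→Y4 (+1); matched 4.
Augmenting path X2→Y3→X1→Y5 (+1); matched 5.
No augmenting path remains; maximum matching = 5.
König certificate: {X1, X4, X5, Y2, Y3} is a vertex cover of size 5 (every listed pair touches it), so no matching can be larger.

5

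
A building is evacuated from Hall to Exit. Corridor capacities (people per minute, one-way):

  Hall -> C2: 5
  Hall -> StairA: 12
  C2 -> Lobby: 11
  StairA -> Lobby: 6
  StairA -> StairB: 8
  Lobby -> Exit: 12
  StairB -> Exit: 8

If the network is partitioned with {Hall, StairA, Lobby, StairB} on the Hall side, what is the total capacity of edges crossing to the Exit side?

25

Edges leaving {Hall, StairA, Lobby, StairB}: Hall→C2 (5), Lobby→Exit (12), StairB→Exit (8).
Cut capacity = 5 + 12 + 8 = 25.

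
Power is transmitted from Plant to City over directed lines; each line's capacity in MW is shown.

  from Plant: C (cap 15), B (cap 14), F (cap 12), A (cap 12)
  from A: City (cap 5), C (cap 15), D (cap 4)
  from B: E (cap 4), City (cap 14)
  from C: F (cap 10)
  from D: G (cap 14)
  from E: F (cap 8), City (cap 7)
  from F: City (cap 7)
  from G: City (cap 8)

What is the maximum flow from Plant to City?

30

Augment Plant→A→City: bottleneck 5, flow now 5.
Augment Plant→B→City: bottleneck 14, flow now 19.
Augment Plant→F→City: bottleneck 7, flow now 26.
Augment Plant→A→D→G→City: bottleneck 4, flow now 30.
No augmenting path remains; maximum flow = 30.
In the residual graph, reachable from Plant: {Plant, A, C, F}.
Min-cut edges: Plant→B (14), A→D (4), A→City (5), F→City (7); capacity 14 + 4 + 5 + 7 = 30.
This cut is saturated, so no flow can exceed 30.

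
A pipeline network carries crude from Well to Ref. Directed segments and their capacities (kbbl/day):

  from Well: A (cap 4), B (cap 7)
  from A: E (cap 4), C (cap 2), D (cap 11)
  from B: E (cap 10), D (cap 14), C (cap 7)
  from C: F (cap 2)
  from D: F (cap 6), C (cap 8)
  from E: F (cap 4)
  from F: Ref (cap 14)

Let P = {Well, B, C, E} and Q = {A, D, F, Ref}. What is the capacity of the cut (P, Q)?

Edges leaving {Well, B, C, E}: Well→A (4), B→D (14), C→F (2), E→F (4).
Cut capacity = 4 + 14 + 2 + 4 = 24.

24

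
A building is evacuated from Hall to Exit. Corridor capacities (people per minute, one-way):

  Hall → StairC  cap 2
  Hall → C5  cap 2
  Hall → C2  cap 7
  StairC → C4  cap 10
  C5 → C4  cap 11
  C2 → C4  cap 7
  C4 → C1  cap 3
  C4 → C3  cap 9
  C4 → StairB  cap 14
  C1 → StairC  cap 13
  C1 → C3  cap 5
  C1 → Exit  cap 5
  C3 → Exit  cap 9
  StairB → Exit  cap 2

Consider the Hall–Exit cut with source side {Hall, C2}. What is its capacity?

Edges leaving {Hall, C2}: Hall→StairC (2), Hall→C5 (2), C2→C4 (7).
Cut capacity = 2 + 2 + 7 = 11.

11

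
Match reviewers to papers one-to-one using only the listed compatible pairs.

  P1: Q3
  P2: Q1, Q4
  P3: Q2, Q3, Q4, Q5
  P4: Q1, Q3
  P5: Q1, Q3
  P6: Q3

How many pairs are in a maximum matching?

4

Unit-capacity flow: source→left, listed edges, right→sink; max matching = max flow.
Augmenting path P1→Q3 (+1); matched 1.
Augmenting path P2→Q1 (+1); matched 2.
Augmenting path P3→Q2 (+1); matched 3.
Augmenting path P4→Q1→P2→Q4 (+1); matched 4.
No augmenting path remains; maximum matching = 4.
König certificate: {P2, P3, Q1, Q3} is a vertex cover of size 4 (every listed pair touches it), so no matching can be larger.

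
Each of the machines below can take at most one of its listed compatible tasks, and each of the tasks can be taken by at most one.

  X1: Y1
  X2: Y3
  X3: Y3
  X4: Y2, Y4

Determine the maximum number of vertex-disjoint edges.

3

Unit-capacity flow: source→left, listed edges, right→sink; max matching = max flow.
Augmenting path X1→Y1 (+1); matched 1.
Augmenting path X2→Y3 (+1); matched 2.
Augmenting path X4→Y2 (+1); matched 3.
No augmenting path remains; maximum matching = 3.
König certificate: {X1, X4, Y3} is a vertex cover of size 3 (every listed pair touches it), so no matching can be larger.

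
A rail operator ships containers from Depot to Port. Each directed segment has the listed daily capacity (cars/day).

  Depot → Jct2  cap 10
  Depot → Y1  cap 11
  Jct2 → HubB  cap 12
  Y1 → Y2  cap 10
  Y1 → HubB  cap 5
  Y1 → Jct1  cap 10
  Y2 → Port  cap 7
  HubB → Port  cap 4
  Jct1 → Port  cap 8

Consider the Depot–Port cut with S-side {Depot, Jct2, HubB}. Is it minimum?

Yes — it is a minimum cut (capacity 15).

Given cut capacity: 11 + 4 = 15.
Augment Depot→Jct2→HubB→Port: bottleneck 4, flow now 4.
Augment Depot→Y1→Y2→Port: bottleneck 7, flow now 11.
Augment Depot→Y1→Jct1→Port: bottleneck 4, flow now 15.
No augmenting path remains; maximum flow = 15.
Cut capacity 15 equals the max flow, so it is a minimum cut.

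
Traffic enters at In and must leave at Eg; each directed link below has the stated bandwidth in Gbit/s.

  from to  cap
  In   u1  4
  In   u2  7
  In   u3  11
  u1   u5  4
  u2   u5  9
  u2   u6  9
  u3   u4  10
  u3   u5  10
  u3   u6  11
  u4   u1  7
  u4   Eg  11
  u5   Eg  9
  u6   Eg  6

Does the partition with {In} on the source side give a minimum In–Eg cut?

Yes — it is a minimum cut (capacity 22).

Given cut capacity: 4 + 7 + 11 = 22.
Augment In→u1→u5→Eg: bottleneck 4, flow now 4.
Augment In→u2→u5→Eg: bottleneck 5, flow now 9.
Augment In→u2→u6→Eg: bottleneck 2, flow now 11.
Augment In→u3→u4→Eg: bottleneck 10, flow now 21.
Augment In→u3→u6→Eg: bottleneck 1, flow now 22.
No augmenting path remains; maximum flow = 22.
Cut capacity 22 equals the max flow, so it is a minimum cut.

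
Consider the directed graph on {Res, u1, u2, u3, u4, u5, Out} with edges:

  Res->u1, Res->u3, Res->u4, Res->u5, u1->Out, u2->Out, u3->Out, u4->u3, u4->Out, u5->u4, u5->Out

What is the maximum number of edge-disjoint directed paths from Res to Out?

4

Assign every edge capacity 1; by Menger, the answer equals the max flow.
Path Res→u1→Out (+1); total 1.
Path Res→u3→Out (+1); total 2.
Path Res→u4→Out (+1); total 3.
Path Res→u5→Out (+1); total 4.
No residual Res→Out path; max flow = 4.
Certifying cut of size 4: {Res→u1, Res→u3, Res→u4, Res→u5}.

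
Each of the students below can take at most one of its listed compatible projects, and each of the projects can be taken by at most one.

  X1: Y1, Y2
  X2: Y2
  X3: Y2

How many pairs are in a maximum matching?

Unit-capacity flow: source→left, listed edges, right→sink; max matching = max flow.
Augmenting path X1→Y1 (+1); matched 1.
Augmenting path X2→Y2 (+1); matched 2.
No augmenting path remains; maximum matching = 2.
König certificate: {X1, Y2} is a vertex cover of size 2 (every listed pair touches it), so no matching can be larger.

2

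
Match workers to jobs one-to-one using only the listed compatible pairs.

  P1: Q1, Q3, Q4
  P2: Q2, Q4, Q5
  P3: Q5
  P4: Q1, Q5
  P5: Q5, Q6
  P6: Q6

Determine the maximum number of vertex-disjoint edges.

5

Unit-capacity flow: source→left, listed edges, right→sink; max matching = max flow.
Augmenting path P1→Q1 (+1); matched 1.
Augmenting path P2→Q2 (+1); matched 2.
Augmenting path P3→Q5 (+1); matched 3.
Augmenting path P5→Q6 (+1); matched 4.
Augmenting path P4→Q1→P1→Q3 (+1); matched 5.
No augmenting path remains; maximum matching = 5.
König certificate: {P1, P2, P4, Q5, Q6} is a vertex cover of size 5 (every listed pair touches it), so no matching can be larger.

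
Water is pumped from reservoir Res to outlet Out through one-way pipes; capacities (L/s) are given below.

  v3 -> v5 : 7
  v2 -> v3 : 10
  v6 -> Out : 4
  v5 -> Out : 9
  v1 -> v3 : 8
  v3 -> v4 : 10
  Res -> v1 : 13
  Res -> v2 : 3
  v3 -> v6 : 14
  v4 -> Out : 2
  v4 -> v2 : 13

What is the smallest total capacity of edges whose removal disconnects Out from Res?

11

Augment Res→v1→v3→v4→Out: bottleneck 2, flow now 2.
Augment Res→v1→v3→v5→Out: bottleneck 6, flow now 8.
Augment Res→v2→v3→v5→Out: bottleneck 1, flow now 9.
Augment Res→v2→v3→v6→Out: bottleneck 2, flow now 11.
No augmenting path remains; maximum flow = 11.
By max-flow min-cut, the minimum cut capacity equals the max flow.
In the residual graph, reachable from Res: {Res, v1}.
Min-cut edges: Res→v2 (3), v1→v3 (8); capacity 3 + 8 = 11.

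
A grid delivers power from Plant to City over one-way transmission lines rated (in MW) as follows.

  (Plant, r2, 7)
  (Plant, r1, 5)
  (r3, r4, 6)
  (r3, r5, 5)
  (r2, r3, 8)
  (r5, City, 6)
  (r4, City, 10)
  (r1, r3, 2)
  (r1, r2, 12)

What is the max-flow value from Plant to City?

10

Augment Plant→r1→r3→r4→City: bottleneck 2, flow now 2.
Augment Plant→r2→r3→r4→City: bottleneck 4, flow now 6.
Augment Plant→r2→r3→r5→City: bottleneck 3, flow now 9.
Augment Plant→r1→r2→r3→r5→City: bottleneck 1, flow now 10.
No augmenting path remains; maximum flow = 10.
In the residual graph, reachable from Plant: {Plant, r1, r2}.
Min-cut edges: r1→r3 (2), r2→r3 (8); capacity 2 + 8 = 10.
This cut is saturated, so no flow can exceed 10.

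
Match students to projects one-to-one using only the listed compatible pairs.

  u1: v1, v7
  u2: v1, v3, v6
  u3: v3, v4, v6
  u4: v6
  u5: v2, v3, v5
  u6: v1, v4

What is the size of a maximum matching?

6

Unit-capacity flow: source→left, listed edges, right→sink; max matching = max flow.
Augmenting path u1→v1 (+1); matched 1.
Augmenting path u2→v3 (+1); matched 2.
Augmenting path u3→v4 (+1); matched 3.
Augmenting path u4→v6 (+1); matched 4.
Augmenting path u5→v2 (+1); matched 5.
Augmenting path u6→v1→u1→v7 (+1); matched 6.
No augmenting path remains; maximum matching = 6.
König certificate: {u1, u2, u3, u4, u5, u6} is a vertex cover of size 6 (every listed pair touches it), so no matching can be larger.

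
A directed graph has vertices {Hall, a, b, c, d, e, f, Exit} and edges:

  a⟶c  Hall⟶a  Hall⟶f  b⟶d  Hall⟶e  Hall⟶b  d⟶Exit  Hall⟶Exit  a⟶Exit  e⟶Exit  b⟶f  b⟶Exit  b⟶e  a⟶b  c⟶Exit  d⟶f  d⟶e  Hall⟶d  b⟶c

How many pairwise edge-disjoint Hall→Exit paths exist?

Assign every edge capacity 1; by Menger, the answer equals the max flow.
Path Hall→Exit (+1); total 1.
Path Hall→a→Exit (+1); total 2.
Path Hall→b→Exit (+1); total 3.
Path Hall→d→Exit (+1); total 4.
Path Hall→e→Exit (+1); total 5.
No residual Hall→Exit path; max flow = 5.
Certifying cut of size 5: {Hall→Exit, Hall→a, Hall→b, Hall→d, Hall→e}.

5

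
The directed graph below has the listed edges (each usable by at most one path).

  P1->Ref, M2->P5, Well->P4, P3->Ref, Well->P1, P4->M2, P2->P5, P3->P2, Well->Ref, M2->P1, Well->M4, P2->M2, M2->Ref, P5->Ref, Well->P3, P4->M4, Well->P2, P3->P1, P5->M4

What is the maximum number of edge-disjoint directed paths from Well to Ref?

Assign every edge capacity 1; by Menger, the answer equals the max flow.
Path Well→Ref (+1); total 1.
Path Well→P3→Ref (+1); total 2.
Path Well→P1→Ref (+1); total 3.
Path Well→P2→M2→Ref (+1); total 4.
Path Well→P4→M2→P5→Ref (+1); total 5.
No residual Well→Ref path; max flow = 5.
Certifying cut of size 5: {Well→P1, Well→P2, Well→P3, Well→P4, Well→Ref}.

5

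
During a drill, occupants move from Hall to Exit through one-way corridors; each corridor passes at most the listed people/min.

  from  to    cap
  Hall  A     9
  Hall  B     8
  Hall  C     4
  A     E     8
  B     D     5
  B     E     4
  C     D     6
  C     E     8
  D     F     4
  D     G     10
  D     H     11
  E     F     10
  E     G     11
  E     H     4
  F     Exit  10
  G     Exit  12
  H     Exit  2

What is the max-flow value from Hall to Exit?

Augment Hall→A→E→F→Exit: bottleneck 8, flow now 8.
Augment Hall→B→D→F→Exit: bottleneck 2, flow now 10.
Augment Hall→B→D→G→Exit: bottleneck 3, flow now 13.
Augment Hall→B→E→G→Exit: bottleneck 3, flow now 16.
Augment Hall→C→D→G→Exit: bottleneck 4, flow now 20.
No augmenting path remains; maximum flow = 20.
In the residual graph, reachable from Hall: {Hall, A}.
Min-cut edges: Hall→B (8), Hall→C (4), A→E (8); capacity 8 + 4 + 8 = 20.
This cut is saturated, so no flow can exceed 20.

20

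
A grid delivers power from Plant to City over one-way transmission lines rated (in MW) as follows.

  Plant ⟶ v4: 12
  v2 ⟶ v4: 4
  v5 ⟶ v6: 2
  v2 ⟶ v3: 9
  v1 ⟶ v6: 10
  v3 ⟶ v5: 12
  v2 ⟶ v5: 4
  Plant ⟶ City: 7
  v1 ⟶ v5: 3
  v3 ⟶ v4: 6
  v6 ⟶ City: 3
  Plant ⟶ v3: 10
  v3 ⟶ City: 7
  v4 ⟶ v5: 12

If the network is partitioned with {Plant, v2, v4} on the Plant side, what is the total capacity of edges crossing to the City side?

42

Edges leaving {Plant, v2, v4}: Plant→v3 (10), Plant→City (7), v2→v3 (9), v2→v5 (4), v4→v5 (12).
Cut capacity = 10 + 7 + 9 + 4 + 12 = 42.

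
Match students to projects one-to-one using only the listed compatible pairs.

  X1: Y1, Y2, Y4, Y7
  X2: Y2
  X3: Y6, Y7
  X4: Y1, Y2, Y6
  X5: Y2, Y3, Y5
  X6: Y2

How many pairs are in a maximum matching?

5

Unit-capacity flow: source→left, listed edges, right→sink; max matching = max flow.
Augmenting path X1→Y1 (+1); matched 1.
Augmenting path X2→Y2 (+1); matched 2.
Augmenting path X3→Y6 (+1); matched 3.
Augmenting path X5→Y3 (+1); matched 4.
Augmenting path X4→Y1→X1→Y4 (+1); matched 5.
No augmenting path remains; maximum matching = 5.
König certificate: {X1, X3, X4, X5, Y2} is a vertex cover of size 5 (every listed pair touches it), so no matching can be larger.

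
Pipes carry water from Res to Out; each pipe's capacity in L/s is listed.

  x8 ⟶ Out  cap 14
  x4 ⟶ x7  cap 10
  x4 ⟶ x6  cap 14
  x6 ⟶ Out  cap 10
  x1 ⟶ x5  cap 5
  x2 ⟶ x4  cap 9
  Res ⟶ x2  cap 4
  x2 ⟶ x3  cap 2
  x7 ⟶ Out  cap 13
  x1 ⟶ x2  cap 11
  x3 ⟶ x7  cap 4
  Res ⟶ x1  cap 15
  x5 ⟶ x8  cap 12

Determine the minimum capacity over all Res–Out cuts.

Augment Res→x1→x5→x8→Out: bottleneck 5, flow now 5.
Augment Res→x2→x3→x7→Out: bottleneck 2, flow now 7.
Augment Res→x2→x4→x6→Out: bottleneck 2, flow now 9.
Augment Res→x1→x2→x4→x6→Out: bottleneck 7, flow now 16.
No augmenting path remains; maximum flow = 16.
By max-flow min-cut, the minimum cut capacity equals the max flow.
In the residual graph, reachable from Res: {Res, x1, x2}.
Min-cut edges: x1→x5 (5), x2→x3 (2), x2→x4 (9); capacity 5 + 2 + 9 = 16.

16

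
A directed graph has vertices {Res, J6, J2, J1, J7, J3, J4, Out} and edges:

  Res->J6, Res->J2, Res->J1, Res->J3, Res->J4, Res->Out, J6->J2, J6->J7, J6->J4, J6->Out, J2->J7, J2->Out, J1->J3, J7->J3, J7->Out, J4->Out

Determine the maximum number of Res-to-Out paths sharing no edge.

4

Assign every edge capacity 1; by Menger, the answer equals the max flow.
Path Res→Out (+1); total 1.
Path Res→J6→Out (+1); total 2.
Path Res→J2→Out (+1); total 3.
Path Res→J4→Out (+1); total 4.
No residual Res→Out path; max flow = 4.
Certifying cut of size 4: {Res→J2, Res→J4, Res→J6, Res→Out}.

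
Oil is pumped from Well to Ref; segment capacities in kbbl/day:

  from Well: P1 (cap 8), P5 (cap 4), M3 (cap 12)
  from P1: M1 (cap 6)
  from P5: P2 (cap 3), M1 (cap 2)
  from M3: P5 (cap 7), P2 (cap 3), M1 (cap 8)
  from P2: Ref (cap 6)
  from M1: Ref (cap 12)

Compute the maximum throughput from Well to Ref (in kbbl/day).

Augment Well→P1→M1→Ref: bottleneck 6, flow now 6.
Augment Well→P5→P2→Ref: bottleneck 3, flow now 9.
Augment Well→P5→M1→Ref: bottleneck 1, flow now 10.
Augment Well→M3→P2→Ref: bottleneck 3, flow now 13.
Augment Well→M3→M1→Ref: bottleneck 5, flow now 18.
No augmenting path remains; maximum flow = 18.
In the residual graph, reachable from Well: {Well, P1, P5, M3, M1}.
Min-cut edges: P5→P2 (3), M3→P2 (3), M1→Ref (12); capacity 3 + 3 + 12 = 18.
This cut is saturated, so no flow can exceed 18.

18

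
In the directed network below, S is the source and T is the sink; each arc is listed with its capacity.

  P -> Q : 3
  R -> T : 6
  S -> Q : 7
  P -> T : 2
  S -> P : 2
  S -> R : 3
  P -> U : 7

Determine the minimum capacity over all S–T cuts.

5

Augment S→P→T: bottleneck 2, flow now 2.
Augment S→R→T: bottleneck 3, flow now 5.
No augmenting path remains; maximum flow = 5.
By max-flow min-cut, the minimum cut capacity equals the max flow.
In the residual graph, reachable from S: {S, Q}.
Min-cut edges: S→P (2), S→R (3); capacity 2 + 3 = 5.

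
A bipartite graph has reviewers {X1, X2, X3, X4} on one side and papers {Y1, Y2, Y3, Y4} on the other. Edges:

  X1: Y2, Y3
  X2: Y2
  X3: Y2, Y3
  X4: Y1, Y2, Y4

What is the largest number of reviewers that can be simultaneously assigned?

Unit-capacity flow: source→left, listed edges, right→sink; max matching = max flow.
Augmenting path X1→Y2 (+1); matched 1.
Augmenting path X3→Y3 (+1); matched 2.
Augmenting path X4→Y1 (+1); matched 3.
No augmenting path remains; maximum matching = 3.
König certificate: {X4, Y2, Y3} is a vertex cover of size 3 (every listed pair touches it), so no matching can be larger.

3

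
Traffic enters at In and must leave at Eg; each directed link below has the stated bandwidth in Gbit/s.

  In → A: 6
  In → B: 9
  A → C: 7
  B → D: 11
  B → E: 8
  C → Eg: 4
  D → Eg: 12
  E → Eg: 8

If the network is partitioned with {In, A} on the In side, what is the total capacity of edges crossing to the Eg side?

16

Edges leaving {In, A}: In→B (9), A→C (7).
Cut capacity = 9 + 7 = 16.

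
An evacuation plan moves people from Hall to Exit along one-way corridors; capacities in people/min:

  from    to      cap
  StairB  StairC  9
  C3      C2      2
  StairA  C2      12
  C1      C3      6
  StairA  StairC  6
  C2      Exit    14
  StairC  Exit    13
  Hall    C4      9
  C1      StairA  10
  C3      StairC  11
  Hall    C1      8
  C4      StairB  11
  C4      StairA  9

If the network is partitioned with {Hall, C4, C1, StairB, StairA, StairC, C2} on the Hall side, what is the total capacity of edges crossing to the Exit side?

33

Edges leaving {Hall, C4, C1, StairB, StairA, StairC, C2}: C1→C3 (6), StairC→Exit (13), C2→Exit (14).
Cut capacity = 6 + 13 + 14 = 33.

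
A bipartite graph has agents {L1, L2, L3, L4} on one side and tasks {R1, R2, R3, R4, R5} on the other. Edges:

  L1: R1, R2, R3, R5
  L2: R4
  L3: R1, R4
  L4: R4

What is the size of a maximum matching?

Unit-capacity flow: source→left, listed edges, right→sink; max matching = max flow.
Augmenting path L1→R1 (+1); matched 1.
Augmenting path L2→R4 (+1); matched 2.
Augmenting path L3→R1→L1→R2 (+1); matched 3.
No augmenting path remains; maximum matching = 3.
König certificate: {L1, L3, R4} is a vertex cover of size 3 (every listed pair touches it), so no matching can be larger.

3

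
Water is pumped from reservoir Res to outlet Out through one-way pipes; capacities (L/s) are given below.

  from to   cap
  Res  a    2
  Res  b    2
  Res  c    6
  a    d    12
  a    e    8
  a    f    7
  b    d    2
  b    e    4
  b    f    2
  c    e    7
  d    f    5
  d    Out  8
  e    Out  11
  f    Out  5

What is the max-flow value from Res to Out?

Augment Res→a→d→Out: bottleneck 2, flow now 2.
Augment Res→b→d→Out: bottleneck 2, flow now 4.
Augment Res→c→e→Out: bottleneck 6, flow now 10.
No augmenting path remains; maximum flow = 10.
In the residual graph, reachable from Res: {Res}.
Min-cut edges: Res→a (2), Res→b (2), Res→c (6); capacity 2 + 2 + 6 = 10.
This cut is saturated, so no flow can exceed 10.

10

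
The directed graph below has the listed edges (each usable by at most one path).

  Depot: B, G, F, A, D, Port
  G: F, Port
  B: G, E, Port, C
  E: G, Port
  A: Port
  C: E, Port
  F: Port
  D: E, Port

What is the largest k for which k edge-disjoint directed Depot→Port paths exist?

6

Assign every edge capacity 1; by Menger, the answer equals the max flow.
Path Depot→Port (+1); total 1.
Path Depot→A→Port (+1); total 2.
Path Depot→B→Port (+1); total 3.
Path Depot→D→Port (+1); total 4.
Path Depot→F→Port (+1); total 5.
Path Depot→G→Port (+1); total 6.
No residual Depot→Port path; max flow = 6.
Certifying cut of size 6: {Depot→A, Depot→B, Depot→D, Depot→F, Depot→G, Depot→Port}.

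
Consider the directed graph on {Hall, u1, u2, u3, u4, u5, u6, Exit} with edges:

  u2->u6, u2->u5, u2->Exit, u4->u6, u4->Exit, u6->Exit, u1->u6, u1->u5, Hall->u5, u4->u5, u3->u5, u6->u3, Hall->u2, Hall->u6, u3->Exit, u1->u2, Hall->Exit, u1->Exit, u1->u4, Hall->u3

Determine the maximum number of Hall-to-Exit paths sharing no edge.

4

Assign every edge capacity 1; by Menger, the answer equals the max flow.
Path Hall→Exit (+1); total 1.
Path Hall→u2→Exit (+1); total 2.
Path Hall→u3→Exit (+1); total 3.
Path Hall→u6→Exit (+1); total 4.
No residual Hall→Exit path; max flow = 4.
Certifying cut of size 4: {Hall→Exit, Hall→u2, Hall→u3, Hall→u6}.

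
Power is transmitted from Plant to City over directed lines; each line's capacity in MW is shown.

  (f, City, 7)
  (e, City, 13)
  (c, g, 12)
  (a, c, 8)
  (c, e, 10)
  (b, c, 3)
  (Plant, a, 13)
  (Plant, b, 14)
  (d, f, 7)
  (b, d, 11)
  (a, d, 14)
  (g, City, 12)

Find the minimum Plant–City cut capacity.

Augment Plant→a→c→e→City: bottleneck 8, flow now 8.
Augment Plant→a→d→f→City: bottleneck 5, flow now 13.
Augment Plant→b→c→e→City: bottleneck 2, flow now 15.
Augment Plant→b→c→g→City: bottleneck 1, flow now 16.
Augment Plant→b→d→f→City: bottleneck 2, flow now 18.
No augmenting path remains; maximum flow = 18.
By max-flow min-cut, the minimum cut capacity equals the max flow.
In the residual graph, reachable from Plant: {Plant, a, b, d}.
Min-cut edges: a→c (8), b→c (3), d→f (7); capacity 8 + 3 + 7 = 18.

18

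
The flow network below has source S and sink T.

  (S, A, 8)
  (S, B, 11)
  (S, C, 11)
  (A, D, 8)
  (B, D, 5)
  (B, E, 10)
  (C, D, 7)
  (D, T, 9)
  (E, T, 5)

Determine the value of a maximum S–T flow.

Augment S→A→D→T: bottleneck 8, flow now 8.
Augment S→B→D→T: bottleneck 1, flow now 9.
Augment S→B→E→T: bottleneck 5, flow now 14.
No augmenting path remains; maximum flow = 14.
In the residual graph, reachable from S: {S, A, B, C, D, E}.
Min-cut edges: D→T (9), E→T (5); capacity 9 + 5 = 14.
This cut is saturated, so no flow can exceed 14.

14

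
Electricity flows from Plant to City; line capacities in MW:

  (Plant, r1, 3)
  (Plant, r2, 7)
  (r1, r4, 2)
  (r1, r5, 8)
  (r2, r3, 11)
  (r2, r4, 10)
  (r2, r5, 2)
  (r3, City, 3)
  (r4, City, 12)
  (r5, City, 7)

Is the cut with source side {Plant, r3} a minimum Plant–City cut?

Given cut capacity: 3 + 7 + 3 = 13.
Augment Plant→r1→r4→City: bottleneck 2, flow now 2.
Augment Plant→r1→r5→City: bottleneck 1, flow now 3.
Augment Plant→r2→r3→City: bottleneck 3, flow now 6.
Augment Plant→r2→r4→City: bottleneck 4, flow now 10.
No augmenting path remains; maximum flow = 10.
In the residual graph, reachable from Plant: {Plant}.
Min-cut edges: Plant→r1 (3), Plant→r2 (7); capacity 3 + 7 = 10.
Cut capacity 13 exceeds the max flow 10, so it is not minimum.

No — its capacity is 13, but the minimum cut has capacity 10.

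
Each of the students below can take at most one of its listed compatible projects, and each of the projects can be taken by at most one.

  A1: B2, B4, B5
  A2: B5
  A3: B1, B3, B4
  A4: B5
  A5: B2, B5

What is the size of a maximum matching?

Unit-capacity flow: source→left, listed edges, right→sink; max matching = max flow.
Augmenting path A1→B2 (+1); matched 1.
Augmenting path A2→B5 (+1); matched 2.
Augmenting path A3→B1 (+1); matched 3.
Augmenting path A5→B2→A1→B4 (+1); matched 4.
No augmenting path remains; maximum matching = 4.
König certificate: {A1, A3, A5, B5} is a vertex cover of size 4 (every listed pair touches it), so no matching can be larger.

4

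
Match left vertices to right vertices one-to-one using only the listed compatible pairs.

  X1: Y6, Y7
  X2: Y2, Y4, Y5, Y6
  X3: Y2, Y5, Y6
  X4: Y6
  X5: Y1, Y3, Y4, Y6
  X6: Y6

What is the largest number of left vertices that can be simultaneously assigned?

Unit-capacity flow: source→left, listed edges, right→sink; max matching = max flow.
Augmenting path X1→Y6 (+1); matched 1.
Augmenting path X2→Y2 (+1); matched 2.
Augmenting path X3→Y5 (+1); matched 3.
Augmenting path X5→Y1 (+1); matched 4.
Augmenting path X4→Y6→X1→Y7 (+1); matched 5.
No augmenting path remains; maximum matching = 5.
König certificate: {X1, X2, X3, X5, Y6} is a vertex cover of size 5 (every listed pair touches it), so no matching can be larger.

5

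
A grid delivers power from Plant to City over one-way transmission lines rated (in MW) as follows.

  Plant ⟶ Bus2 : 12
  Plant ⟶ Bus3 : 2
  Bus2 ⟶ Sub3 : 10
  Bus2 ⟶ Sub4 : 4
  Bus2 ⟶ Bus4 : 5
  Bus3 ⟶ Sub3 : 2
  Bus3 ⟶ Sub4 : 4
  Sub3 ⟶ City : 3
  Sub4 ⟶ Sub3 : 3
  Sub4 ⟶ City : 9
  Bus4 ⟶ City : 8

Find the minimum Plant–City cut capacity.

14

Augment Plant→Bus2→Sub3→City: bottleneck 3, flow now 3.
Augment Plant→Bus2→Sub4→City: bottleneck 4, flow now 7.
Augment Plant→Bus2→Bus4→City: bottleneck 5, flow now 12.
Augment Plant→Bus3→Sub4→City: bottleneck 2, flow now 14.
No augmenting path remains; maximum flow = 14.
By max-flow min-cut, the minimum cut capacity equals the max flow.
In the residual graph, reachable from Plant: {Plant}.
Min-cut edges: Plant→Bus2 (12), Plant→Bus3 (2); capacity 12 + 2 = 14.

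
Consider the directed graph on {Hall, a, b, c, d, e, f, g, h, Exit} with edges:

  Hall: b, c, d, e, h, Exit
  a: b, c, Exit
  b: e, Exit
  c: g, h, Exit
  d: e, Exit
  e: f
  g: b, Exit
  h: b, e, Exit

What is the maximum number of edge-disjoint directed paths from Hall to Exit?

5

Assign every edge capacity 1; by Menger, the answer equals the max flow.
Path Hall→Exit (+1); total 1.
Path Hall→b→Exit (+1); total 2.
Path Hall→c→Exit (+1); total 3.
Path Hall→d→Exit (+1); total 4.
Path Hall→h→Exit (+1); total 5.
No residual Hall→Exit path; max flow = 5.
Certifying cut of size 5: {Hall→Exit, Hall→b, Hall→c, Hall→d, Hall→h}.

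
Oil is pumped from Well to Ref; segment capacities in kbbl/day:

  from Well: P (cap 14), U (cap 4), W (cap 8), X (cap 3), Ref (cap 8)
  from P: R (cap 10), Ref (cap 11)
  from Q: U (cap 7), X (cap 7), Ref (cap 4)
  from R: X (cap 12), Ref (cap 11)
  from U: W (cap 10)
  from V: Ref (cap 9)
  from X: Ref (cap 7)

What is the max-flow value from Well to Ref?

Augment Well→Ref: bottleneck 8, flow now 8.
Augment Well→P→Ref: bottleneck 11, flow now 19.
Augment Well→X→Ref: bottleneck 3, flow now 22.
Augment Well→P→R→Ref: bottleneck 3, flow now 25.
No augmenting path remains; maximum flow = 25.
In the residual graph, reachable from Well: {Well, U, W}.
Min-cut edges: Well→P (14), Well→X (3), Well→Ref (8); capacity 14 + 3 + 8 = 25.
This cut is saturated, so no flow can exceed 25.

25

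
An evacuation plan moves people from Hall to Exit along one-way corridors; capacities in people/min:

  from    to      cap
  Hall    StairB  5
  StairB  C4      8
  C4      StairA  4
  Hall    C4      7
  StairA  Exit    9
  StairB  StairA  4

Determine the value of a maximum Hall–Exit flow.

Augment Hall→StairB→StairA→Exit: bottleneck 4, flow now 4.
Augment Hall→C4→StairA→Exit: bottleneck 4, flow now 8.
No augmenting path remains; maximum flow = 8.
In the residual graph, reachable from Hall: {Hall, StairB, C4}.
Min-cut edges: StairB→StairA (4), C4→StairA (4); capacity 4 + 4 = 8.
This cut is saturated, so no flow can exceed 8.

8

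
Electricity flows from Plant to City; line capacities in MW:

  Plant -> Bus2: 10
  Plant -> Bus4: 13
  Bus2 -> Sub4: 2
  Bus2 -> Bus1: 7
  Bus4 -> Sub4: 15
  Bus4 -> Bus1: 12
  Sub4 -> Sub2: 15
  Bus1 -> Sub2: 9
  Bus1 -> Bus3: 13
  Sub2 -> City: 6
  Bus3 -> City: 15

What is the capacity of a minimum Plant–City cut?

19

Augment Plant→Bus2→Sub4→Sub2→City: bottleneck 2, flow now 2.
Augment Plant→Bus2→Bus1→Sub2→City: bottleneck 4, flow now 6.
Augment Plant→Bus2→Bus1→Bus3→City: bottleneck 3, flow now 9.
Augment Plant→Bus4→Bus1→Bus3→City: bottleneck 10, flow now 19.
No augmenting path remains; maximum flow = 19.
By max-flow min-cut, the minimum cut capacity equals the max flow.
In the residual graph, reachable from Plant: {Plant, Bus2, Bus4, Sub4, Bus1, Sub2}.
Min-cut edges: Bus1→Bus3 (13), Sub2→City (6); capacity 13 + 6 = 19.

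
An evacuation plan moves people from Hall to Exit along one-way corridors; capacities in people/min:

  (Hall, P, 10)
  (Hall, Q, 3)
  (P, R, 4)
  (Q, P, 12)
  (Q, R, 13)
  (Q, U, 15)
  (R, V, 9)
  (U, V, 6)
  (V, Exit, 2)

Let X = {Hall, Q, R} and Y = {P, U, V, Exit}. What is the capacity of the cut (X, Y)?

Edges leaving {Hall, Q, R}: Hall→P (10), Q→P (12), Q→U (15), R→V (9).
Cut capacity = 10 + 12 + 15 + 9 = 46.

46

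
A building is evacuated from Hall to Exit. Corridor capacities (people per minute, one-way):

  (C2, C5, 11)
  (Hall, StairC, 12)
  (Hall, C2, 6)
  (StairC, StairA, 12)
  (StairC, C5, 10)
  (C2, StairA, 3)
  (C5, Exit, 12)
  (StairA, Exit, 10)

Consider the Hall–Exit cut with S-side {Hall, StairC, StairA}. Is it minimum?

No — its capacity is 26, but the minimum cut has capacity 18.

Given cut capacity: 6 + 10 + 10 = 26.
Augment Hall→C2→StairA→Exit: bottleneck 3, flow now 3.
Augment Hall→C2→C5→Exit: bottleneck 3, flow now 6.
Augment Hall→StairC→StairA→Exit: bottleneck 7, flow now 13.
Augment Hall→StairC→C5→Exit: bottleneck 5, flow now 18.
No augmenting path remains; maximum flow = 18.
In the residual graph, reachable from Hall: {Hall}.
Min-cut edges: Hall→C2 (6), Hall→StairC (12); capacity 6 + 12 = 18.
Cut capacity 26 exceeds the max flow 18, so it is not minimum.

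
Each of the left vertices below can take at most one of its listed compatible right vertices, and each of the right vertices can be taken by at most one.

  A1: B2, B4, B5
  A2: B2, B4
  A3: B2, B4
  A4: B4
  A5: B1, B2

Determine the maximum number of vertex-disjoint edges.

Unit-capacity flow: source→left, listed edges, right→sink; max matching = max flow.
Augmenting path A1→B2 (+1); matched 1.
Augmenting path A2→B4 (+1); matched 2.
Augmenting path A5→B1 (+1); matched 3.
Augmenting path A3→B2→A1→B5 (+1); matched 4.
No augmenting path remains; maximum matching = 4.
König certificate: {A1, A5, B2, B4} is a vertex cover of size 4 (every listed pair touches it), so no matching can be larger.

4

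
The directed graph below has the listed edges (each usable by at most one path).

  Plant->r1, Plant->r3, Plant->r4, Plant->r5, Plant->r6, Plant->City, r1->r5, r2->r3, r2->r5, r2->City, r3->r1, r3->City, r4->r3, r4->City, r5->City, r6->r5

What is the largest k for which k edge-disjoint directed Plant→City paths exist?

Assign every edge capacity 1; by Menger, the answer equals the max flow.
Path Plant→City (+1); total 1.
Path Plant→r3→City (+1); total 2.
Path Plant→r4→City (+1); total 3.
Path Plant→r5→City (+1); total 4.
No residual Plant→City path; max flow = 4.
Certifying cut of size 4: {Plant→City, Plant→r3, Plant→r4, r5→City}.

4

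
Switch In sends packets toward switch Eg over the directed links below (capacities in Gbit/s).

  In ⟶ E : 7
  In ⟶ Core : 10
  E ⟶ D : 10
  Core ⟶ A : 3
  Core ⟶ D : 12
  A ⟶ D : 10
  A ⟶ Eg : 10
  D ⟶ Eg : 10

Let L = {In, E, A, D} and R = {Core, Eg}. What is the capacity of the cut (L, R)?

30

Edges leaving {In, E, A, D}: In→Core (10), A→Eg (10), D→Eg (10).
Cut capacity = 10 + 10 + 10 = 30.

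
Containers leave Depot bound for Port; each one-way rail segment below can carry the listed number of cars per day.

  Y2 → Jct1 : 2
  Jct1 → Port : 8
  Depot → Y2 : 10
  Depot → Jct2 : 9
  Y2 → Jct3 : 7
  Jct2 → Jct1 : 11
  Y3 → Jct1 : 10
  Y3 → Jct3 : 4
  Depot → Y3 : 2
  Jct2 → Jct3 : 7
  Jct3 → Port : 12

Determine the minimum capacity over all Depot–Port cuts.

Augment Depot→Jct2→Jct1→Port: bottleneck 8, flow now 8.
Augment Depot→Jct2→Jct3→Port: bottleneck 1, flow now 9.
Augment Depot→Y3→Jct3→Port: bottleneck 2, flow now 11.
Augment Depot→Y2→Jct3→Port: bottleneck 7, flow now 18.
Augment Depot→Y2→Jct1→Jct2→Jct3→Port: bottleneck 2, flow now 20. (uses reverse residual edge)
No augmenting path remains; maximum flow = 20.
By max-flow min-cut, the minimum cut capacity equals the max flow.
In the residual graph, reachable from Depot: {Depot, Y2}.
Min-cut edges: Depot→Jct2 (9), Depot→Y3 (2), Y2→Jct1 (2), Y2→Jct3 (7); capacity 9 + 2 + 2 + 7 = 20.

20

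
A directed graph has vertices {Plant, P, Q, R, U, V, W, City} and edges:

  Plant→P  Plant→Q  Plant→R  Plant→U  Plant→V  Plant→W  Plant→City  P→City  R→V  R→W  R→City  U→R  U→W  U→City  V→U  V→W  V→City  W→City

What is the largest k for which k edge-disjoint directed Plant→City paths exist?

6

Assign every edge capacity 1; by Menger, the answer equals the max flow.
Path Plant→City (+1); total 1.
Path Plant→P→City (+1); total 2.
Path Plant→R→City (+1); total 3.
Path Plant→U→City (+1); total 4.
Path Plant→V→City (+1); total 5.
Path Plant→W→City (+1); total 6.
No residual Plant→City path; max flow = 6.
Certifying cut of size 6: {Plant→City, Plant→P, Plant→R, Plant→U, Plant→V, Plant→W}.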